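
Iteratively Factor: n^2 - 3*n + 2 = (n - 2)*(n - 1)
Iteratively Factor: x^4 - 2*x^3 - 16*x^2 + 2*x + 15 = (x + 1)*(x^3 - 3*x^2 - 13*x + 15) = (x - 5)*(x + 1)*(x^2 + 2*x - 3) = (x - 5)*(x - 1)*(x + 1)*(x + 3)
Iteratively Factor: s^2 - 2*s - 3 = (s - 3)*(s + 1)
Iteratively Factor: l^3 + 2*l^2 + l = (l)*(l^2 + 2*l + 1) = l*(l + 1)*(l + 1)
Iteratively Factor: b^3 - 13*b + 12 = (b - 1)*(b^2 + b - 12) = (b - 3)*(b - 1)*(b + 4)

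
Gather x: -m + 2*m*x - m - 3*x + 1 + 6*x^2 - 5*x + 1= -2*m + 6*x^2 + x*(2*m - 8) + 2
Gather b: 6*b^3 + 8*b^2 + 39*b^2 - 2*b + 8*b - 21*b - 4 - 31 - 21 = 6*b^3 + 47*b^2 - 15*b - 56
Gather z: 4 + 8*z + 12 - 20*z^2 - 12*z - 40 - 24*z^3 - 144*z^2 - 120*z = -24*z^3 - 164*z^2 - 124*z - 24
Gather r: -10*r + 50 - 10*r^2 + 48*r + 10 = -10*r^2 + 38*r + 60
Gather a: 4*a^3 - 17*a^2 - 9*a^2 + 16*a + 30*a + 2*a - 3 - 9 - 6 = 4*a^3 - 26*a^2 + 48*a - 18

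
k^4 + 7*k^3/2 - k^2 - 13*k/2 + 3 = (k - 1)*(k - 1/2)*(k + 2)*(k + 3)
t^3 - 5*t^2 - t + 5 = (t - 5)*(t - 1)*(t + 1)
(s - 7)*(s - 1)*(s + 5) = s^3 - 3*s^2 - 33*s + 35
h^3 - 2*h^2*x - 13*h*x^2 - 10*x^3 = (h - 5*x)*(h + x)*(h + 2*x)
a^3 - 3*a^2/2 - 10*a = a*(a - 4)*(a + 5/2)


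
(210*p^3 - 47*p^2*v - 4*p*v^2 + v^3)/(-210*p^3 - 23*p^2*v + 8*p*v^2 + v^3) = (-6*p + v)/(6*p + v)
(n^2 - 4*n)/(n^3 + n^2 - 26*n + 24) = n/(n^2 + 5*n - 6)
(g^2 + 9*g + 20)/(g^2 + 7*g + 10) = (g + 4)/(g + 2)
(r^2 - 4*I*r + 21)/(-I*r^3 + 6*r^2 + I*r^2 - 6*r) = (-r^2 + 4*I*r - 21)/(r*(I*r^2 - 6*r - I*r + 6))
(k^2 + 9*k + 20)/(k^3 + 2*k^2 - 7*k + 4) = (k + 5)/(k^2 - 2*k + 1)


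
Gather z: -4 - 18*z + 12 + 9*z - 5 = 3 - 9*z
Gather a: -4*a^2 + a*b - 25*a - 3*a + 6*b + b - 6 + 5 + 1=-4*a^2 + a*(b - 28) + 7*b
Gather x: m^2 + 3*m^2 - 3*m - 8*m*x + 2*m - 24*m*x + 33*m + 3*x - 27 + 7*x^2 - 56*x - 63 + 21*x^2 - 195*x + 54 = 4*m^2 + 32*m + 28*x^2 + x*(-32*m - 248) - 36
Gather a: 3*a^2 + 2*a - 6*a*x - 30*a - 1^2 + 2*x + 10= 3*a^2 + a*(-6*x - 28) + 2*x + 9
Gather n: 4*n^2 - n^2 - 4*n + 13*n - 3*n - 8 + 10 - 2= 3*n^2 + 6*n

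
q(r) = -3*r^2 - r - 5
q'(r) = -6*r - 1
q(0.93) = -8.52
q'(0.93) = -6.58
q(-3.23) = -33.07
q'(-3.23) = 18.38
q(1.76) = -16.05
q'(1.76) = -11.56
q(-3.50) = -38.25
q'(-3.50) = 20.00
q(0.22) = -5.37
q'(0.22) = -2.32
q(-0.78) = -6.05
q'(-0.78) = 3.68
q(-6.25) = -115.94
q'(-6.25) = 36.50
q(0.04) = -5.04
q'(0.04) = -1.24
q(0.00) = -5.00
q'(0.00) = -1.00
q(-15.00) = -665.00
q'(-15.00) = 89.00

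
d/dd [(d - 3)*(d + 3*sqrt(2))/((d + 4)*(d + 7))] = (-3*sqrt(2)*d^2 + 14*d^2 + 18*sqrt(2)*d + 56*d - 84 + 183*sqrt(2))/(d^4 + 22*d^3 + 177*d^2 + 616*d + 784)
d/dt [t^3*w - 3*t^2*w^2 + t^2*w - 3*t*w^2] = w*(3*t^2 - 6*t*w + 2*t - 3*w)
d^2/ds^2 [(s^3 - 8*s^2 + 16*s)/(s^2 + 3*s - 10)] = 2*(59*s^3 - 330*s^2 + 780*s - 320)/(s^6 + 9*s^5 - 3*s^4 - 153*s^3 + 30*s^2 + 900*s - 1000)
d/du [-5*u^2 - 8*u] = -10*u - 8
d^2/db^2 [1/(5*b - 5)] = 2/(5*(b - 1)^3)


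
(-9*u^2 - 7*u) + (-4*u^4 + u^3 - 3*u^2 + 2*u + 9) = -4*u^4 + u^3 - 12*u^2 - 5*u + 9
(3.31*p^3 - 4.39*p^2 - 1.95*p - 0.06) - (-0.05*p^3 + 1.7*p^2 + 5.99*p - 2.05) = 3.36*p^3 - 6.09*p^2 - 7.94*p + 1.99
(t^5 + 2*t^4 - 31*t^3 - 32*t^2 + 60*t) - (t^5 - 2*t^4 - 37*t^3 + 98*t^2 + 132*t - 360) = 4*t^4 + 6*t^3 - 130*t^2 - 72*t + 360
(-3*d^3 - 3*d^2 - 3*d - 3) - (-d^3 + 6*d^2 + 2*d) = -2*d^3 - 9*d^2 - 5*d - 3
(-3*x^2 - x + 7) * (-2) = 6*x^2 + 2*x - 14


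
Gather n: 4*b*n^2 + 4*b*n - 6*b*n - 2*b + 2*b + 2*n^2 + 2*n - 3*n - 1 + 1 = n^2*(4*b + 2) + n*(-2*b - 1)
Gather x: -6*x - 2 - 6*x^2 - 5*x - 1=-6*x^2 - 11*x - 3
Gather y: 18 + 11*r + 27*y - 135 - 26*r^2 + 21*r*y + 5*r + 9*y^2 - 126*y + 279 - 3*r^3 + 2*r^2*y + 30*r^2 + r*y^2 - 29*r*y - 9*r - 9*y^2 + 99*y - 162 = -3*r^3 + 4*r^2 + r*y^2 + 7*r + y*(2*r^2 - 8*r)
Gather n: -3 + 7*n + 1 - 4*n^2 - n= -4*n^2 + 6*n - 2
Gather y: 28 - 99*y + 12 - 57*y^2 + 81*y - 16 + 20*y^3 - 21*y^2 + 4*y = 20*y^3 - 78*y^2 - 14*y + 24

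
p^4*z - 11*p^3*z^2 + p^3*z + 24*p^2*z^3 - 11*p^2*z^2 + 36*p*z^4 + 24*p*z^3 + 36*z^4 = (p - 6*z)^2*(p + z)*(p*z + z)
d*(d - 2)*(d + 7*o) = d^3 + 7*d^2*o - 2*d^2 - 14*d*o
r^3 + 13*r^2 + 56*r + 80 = (r + 4)^2*(r + 5)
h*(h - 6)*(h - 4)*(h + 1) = h^4 - 9*h^3 + 14*h^2 + 24*h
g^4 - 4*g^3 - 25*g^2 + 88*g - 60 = (g - 6)*(g - 2)*(g - 1)*(g + 5)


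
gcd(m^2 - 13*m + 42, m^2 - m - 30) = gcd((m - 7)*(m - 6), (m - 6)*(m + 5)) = m - 6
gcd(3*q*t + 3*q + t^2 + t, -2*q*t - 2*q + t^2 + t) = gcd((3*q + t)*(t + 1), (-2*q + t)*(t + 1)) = t + 1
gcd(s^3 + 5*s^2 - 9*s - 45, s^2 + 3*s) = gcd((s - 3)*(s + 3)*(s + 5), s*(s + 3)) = s + 3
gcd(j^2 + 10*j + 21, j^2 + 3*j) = j + 3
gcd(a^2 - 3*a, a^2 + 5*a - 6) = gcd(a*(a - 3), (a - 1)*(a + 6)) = 1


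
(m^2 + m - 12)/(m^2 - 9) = (m + 4)/(m + 3)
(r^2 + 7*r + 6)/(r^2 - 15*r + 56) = (r^2 + 7*r + 6)/(r^2 - 15*r + 56)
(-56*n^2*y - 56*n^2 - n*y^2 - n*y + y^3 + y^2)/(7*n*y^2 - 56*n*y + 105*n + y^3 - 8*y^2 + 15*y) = (-8*n*y - 8*n + y^2 + y)/(y^2 - 8*y + 15)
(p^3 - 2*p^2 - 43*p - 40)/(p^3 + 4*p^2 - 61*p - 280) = (p + 1)/(p + 7)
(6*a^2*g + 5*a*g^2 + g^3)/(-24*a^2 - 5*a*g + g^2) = g*(-2*a - g)/(8*a - g)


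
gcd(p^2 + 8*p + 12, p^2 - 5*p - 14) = p + 2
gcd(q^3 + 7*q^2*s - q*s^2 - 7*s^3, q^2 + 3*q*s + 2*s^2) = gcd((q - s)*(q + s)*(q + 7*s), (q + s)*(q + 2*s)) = q + s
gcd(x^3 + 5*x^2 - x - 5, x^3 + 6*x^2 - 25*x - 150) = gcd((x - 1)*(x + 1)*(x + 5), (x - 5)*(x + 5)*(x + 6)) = x + 5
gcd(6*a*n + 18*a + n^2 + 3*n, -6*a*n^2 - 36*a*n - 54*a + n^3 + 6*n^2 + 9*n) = n + 3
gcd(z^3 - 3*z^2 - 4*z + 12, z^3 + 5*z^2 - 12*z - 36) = z^2 - z - 6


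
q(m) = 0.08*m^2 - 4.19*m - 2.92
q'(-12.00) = -6.11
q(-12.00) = 58.88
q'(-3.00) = -4.67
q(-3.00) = 10.37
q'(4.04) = -3.54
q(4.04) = -18.54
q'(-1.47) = -4.43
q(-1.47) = 3.41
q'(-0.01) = -4.19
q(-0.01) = -2.88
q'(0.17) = -4.16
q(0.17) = -3.63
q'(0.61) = -4.09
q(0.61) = -5.45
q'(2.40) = -3.81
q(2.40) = -12.52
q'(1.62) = -3.93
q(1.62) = -9.50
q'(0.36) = -4.13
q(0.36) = -4.42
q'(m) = 0.16*m - 4.19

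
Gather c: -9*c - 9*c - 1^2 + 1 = -18*c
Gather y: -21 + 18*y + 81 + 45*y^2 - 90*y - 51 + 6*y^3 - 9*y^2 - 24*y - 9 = 6*y^3 + 36*y^2 - 96*y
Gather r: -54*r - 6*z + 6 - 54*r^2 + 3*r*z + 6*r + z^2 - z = -54*r^2 + r*(3*z - 48) + z^2 - 7*z + 6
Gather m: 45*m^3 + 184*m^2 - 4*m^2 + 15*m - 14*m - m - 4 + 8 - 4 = 45*m^3 + 180*m^2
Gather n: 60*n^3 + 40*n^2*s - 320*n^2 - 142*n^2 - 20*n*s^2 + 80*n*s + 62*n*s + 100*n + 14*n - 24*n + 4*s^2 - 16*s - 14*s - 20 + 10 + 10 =60*n^3 + n^2*(40*s - 462) + n*(-20*s^2 + 142*s + 90) + 4*s^2 - 30*s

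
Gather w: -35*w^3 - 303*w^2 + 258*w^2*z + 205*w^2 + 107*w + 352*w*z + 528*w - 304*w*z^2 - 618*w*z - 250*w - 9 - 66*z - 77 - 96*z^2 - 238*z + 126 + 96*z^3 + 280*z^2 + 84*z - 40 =-35*w^3 + w^2*(258*z - 98) + w*(-304*z^2 - 266*z + 385) + 96*z^3 + 184*z^2 - 220*z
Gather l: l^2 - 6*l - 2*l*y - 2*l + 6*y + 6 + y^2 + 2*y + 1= l^2 + l*(-2*y - 8) + y^2 + 8*y + 7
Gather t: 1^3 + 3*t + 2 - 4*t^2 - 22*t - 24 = -4*t^2 - 19*t - 21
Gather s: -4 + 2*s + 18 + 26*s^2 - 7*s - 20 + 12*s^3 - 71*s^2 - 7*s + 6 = 12*s^3 - 45*s^2 - 12*s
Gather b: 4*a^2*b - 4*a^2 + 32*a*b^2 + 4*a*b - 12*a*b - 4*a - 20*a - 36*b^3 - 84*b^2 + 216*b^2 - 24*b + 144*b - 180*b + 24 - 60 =-4*a^2 - 24*a - 36*b^3 + b^2*(32*a + 132) + b*(4*a^2 - 8*a - 60) - 36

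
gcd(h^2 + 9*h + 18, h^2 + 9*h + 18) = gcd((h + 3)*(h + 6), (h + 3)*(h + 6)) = h^2 + 9*h + 18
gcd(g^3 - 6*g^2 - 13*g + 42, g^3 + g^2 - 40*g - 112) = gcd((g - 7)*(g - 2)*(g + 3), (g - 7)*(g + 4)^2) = g - 7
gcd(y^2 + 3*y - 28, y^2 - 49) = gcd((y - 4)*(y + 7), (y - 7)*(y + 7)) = y + 7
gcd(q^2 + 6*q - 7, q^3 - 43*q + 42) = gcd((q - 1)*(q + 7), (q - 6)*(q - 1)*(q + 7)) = q^2 + 6*q - 7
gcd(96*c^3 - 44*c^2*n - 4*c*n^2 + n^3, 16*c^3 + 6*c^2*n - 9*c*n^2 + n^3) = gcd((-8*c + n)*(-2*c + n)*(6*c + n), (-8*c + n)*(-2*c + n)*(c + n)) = 16*c^2 - 10*c*n + n^2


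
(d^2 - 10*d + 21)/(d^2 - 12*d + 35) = (d - 3)/(d - 5)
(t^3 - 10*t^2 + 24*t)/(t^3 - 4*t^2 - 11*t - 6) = t*(t - 4)/(t^2 + 2*t + 1)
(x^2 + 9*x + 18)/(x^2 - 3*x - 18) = (x + 6)/(x - 6)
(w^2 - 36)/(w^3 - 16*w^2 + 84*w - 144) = (w + 6)/(w^2 - 10*w + 24)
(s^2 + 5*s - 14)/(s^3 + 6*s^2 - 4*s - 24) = (s + 7)/(s^2 + 8*s + 12)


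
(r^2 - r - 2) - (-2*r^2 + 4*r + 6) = 3*r^2 - 5*r - 8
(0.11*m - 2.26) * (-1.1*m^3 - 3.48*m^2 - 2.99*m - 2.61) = -0.121*m^4 + 2.1032*m^3 + 7.5359*m^2 + 6.4703*m + 5.8986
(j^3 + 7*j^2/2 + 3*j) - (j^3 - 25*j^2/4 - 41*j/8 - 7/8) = 39*j^2/4 + 65*j/8 + 7/8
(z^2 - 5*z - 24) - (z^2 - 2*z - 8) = -3*z - 16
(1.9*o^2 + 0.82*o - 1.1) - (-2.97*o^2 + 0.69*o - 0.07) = 4.87*o^2 + 0.13*o - 1.03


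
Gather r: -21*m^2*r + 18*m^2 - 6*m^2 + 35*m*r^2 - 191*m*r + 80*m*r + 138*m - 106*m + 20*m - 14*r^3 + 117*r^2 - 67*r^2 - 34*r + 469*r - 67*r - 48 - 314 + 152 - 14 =12*m^2 + 52*m - 14*r^3 + r^2*(35*m + 50) + r*(-21*m^2 - 111*m + 368) - 224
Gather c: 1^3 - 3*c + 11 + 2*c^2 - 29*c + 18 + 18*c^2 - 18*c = 20*c^2 - 50*c + 30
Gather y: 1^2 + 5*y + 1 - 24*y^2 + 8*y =-24*y^2 + 13*y + 2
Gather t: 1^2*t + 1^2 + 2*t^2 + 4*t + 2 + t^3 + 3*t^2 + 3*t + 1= t^3 + 5*t^2 + 8*t + 4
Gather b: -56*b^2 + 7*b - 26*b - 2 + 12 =-56*b^2 - 19*b + 10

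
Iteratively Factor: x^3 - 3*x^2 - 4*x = (x + 1)*(x^2 - 4*x) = x*(x + 1)*(x - 4)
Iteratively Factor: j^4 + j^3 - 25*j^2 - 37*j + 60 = (j - 1)*(j^3 + 2*j^2 - 23*j - 60) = (j - 1)*(j + 4)*(j^2 - 2*j - 15) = (j - 5)*(j - 1)*(j + 4)*(j + 3)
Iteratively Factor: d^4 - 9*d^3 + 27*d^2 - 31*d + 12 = (d - 1)*(d^3 - 8*d^2 + 19*d - 12) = (d - 3)*(d - 1)*(d^2 - 5*d + 4) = (d - 4)*(d - 3)*(d - 1)*(d - 1)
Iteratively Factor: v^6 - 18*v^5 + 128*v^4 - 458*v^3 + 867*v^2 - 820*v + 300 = (v - 2)*(v^5 - 16*v^4 + 96*v^3 - 266*v^2 + 335*v - 150) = (v - 2)*(v - 1)*(v^4 - 15*v^3 + 81*v^2 - 185*v + 150) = (v - 2)^2*(v - 1)*(v^3 - 13*v^2 + 55*v - 75) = (v - 5)*(v - 2)^2*(v - 1)*(v^2 - 8*v + 15) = (v - 5)^2*(v - 2)^2*(v - 1)*(v - 3)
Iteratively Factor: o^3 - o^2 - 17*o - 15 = (o + 3)*(o^2 - 4*o - 5) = (o - 5)*(o + 3)*(o + 1)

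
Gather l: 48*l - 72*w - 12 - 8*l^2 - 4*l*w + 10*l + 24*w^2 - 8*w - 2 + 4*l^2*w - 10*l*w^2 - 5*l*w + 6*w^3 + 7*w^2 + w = l^2*(4*w - 8) + l*(-10*w^2 - 9*w + 58) + 6*w^3 + 31*w^2 - 79*w - 14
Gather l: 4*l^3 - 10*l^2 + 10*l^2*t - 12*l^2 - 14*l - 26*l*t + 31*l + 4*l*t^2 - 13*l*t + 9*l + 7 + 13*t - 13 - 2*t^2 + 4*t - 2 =4*l^3 + l^2*(10*t - 22) + l*(4*t^2 - 39*t + 26) - 2*t^2 + 17*t - 8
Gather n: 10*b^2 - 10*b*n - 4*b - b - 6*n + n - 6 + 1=10*b^2 - 5*b + n*(-10*b - 5) - 5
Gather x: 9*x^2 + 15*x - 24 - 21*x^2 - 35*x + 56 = -12*x^2 - 20*x + 32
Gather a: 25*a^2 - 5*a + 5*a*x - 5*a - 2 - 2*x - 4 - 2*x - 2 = 25*a^2 + a*(5*x - 10) - 4*x - 8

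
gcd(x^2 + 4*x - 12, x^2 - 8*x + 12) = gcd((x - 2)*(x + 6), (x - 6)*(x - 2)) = x - 2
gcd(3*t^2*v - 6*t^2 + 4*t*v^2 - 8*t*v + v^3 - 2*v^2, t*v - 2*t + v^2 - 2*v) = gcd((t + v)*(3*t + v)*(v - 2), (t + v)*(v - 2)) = t*v - 2*t + v^2 - 2*v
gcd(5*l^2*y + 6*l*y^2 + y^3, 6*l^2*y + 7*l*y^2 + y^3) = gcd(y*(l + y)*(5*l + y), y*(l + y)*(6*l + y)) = l*y + y^2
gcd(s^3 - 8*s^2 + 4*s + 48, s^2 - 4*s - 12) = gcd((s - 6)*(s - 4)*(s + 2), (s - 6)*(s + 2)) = s^2 - 4*s - 12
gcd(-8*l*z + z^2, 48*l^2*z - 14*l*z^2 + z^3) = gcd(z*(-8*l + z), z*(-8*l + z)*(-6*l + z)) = -8*l*z + z^2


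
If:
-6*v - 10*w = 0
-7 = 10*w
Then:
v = 7/6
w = -7/10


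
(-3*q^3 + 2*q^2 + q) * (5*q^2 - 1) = -15*q^5 + 10*q^4 + 8*q^3 - 2*q^2 - q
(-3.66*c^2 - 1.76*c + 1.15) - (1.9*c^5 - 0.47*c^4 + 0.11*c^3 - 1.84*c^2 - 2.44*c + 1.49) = -1.9*c^5 + 0.47*c^4 - 0.11*c^3 - 1.82*c^2 + 0.68*c - 0.34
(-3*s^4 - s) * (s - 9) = -3*s^5 + 27*s^4 - s^2 + 9*s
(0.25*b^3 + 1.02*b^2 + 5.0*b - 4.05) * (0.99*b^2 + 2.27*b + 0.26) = 0.2475*b^5 + 1.5773*b^4 + 7.3304*b^3 + 7.6057*b^2 - 7.8935*b - 1.053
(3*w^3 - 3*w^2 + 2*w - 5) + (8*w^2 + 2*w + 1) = 3*w^3 + 5*w^2 + 4*w - 4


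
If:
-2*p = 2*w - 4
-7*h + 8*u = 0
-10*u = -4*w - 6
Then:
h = 16*w/35 + 24/35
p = 2 - w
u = 2*w/5 + 3/5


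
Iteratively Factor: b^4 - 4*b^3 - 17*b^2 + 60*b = (b + 4)*(b^3 - 8*b^2 + 15*b) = (b - 3)*(b + 4)*(b^2 - 5*b) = (b - 5)*(b - 3)*(b + 4)*(b)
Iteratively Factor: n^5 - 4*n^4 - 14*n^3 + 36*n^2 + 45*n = (n - 5)*(n^4 + n^3 - 9*n^2 - 9*n) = (n - 5)*(n + 1)*(n^3 - 9*n) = n*(n - 5)*(n + 1)*(n^2 - 9) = n*(n - 5)*(n + 1)*(n + 3)*(n - 3)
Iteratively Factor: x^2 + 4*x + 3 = (x + 3)*(x + 1)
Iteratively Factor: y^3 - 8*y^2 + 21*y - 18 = (y - 3)*(y^2 - 5*y + 6) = (y - 3)*(y - 2)*(y - 3)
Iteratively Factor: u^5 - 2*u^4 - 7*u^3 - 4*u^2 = (u - 4)*(u^4 + 2*u^3 + u^2) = u*(u - 4)*(u^3 + 2*u^2 + u) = u^2*(u - 4)*(u^2 + 2*u + 1) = u^2*(u - 4)*(u + 1)*(u + 1)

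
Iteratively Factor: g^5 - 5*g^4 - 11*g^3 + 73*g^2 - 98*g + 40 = (g - 1)*(g^4 - 4*g^3 - 15*g^2 + 58*g - 40) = (g - 2)*(g - 1)*(g^3 - 2*g^2 - 19*g + 20) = (g - 5)*(g - 2)*(g - 1)*(g^2 + 3*g - 4) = (g - 5)*(g - 2)*(g - 1)*(g + 4)*(g - 1)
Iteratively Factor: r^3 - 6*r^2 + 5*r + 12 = (r + 1)*(r^2 - 7*r + 12) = (r - 3)*(r + 1)*(r - 4)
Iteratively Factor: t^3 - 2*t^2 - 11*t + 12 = (t - 1)*(t^2 - t - 12) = (t - 1)*(t + 3)*(t - 4)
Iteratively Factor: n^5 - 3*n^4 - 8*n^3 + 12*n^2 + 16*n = (n + 2)*(n^4 - 5*n^3 + 2*n^2 + 8*n) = (n + 1)*(n + 2)*(n^3 - 6*n^2 + 8*n) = (n - 2)*(n + 1)*(n + 2)*(n^2 - 4*n) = n*(n - 2)*(n + 1)*(n + 2)*(n - 4)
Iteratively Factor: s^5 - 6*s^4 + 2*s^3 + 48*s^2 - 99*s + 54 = (s - 3)*(s^4 - 3*s^3 - 7*s^2 + 27*s - 18) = (s - 3)^2*(s^3 - 7*s + 6) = (s - 3)^2*(s + 3)*(s^2 - 3*s + 2) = (s - 3)^2*(s - 2)*(s + 3)*(s - 1)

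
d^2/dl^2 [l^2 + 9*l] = 2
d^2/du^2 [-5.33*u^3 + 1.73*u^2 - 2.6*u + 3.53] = 3.46 - 31.98*u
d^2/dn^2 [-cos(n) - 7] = cos(n)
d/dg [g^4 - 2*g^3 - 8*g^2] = 2*g*(2*g^2 - 3*g - 8)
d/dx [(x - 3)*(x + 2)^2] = (x + 2)*(3*x - 4)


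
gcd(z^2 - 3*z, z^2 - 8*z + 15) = z - 3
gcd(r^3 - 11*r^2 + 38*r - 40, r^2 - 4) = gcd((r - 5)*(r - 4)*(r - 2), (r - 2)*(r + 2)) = r - 2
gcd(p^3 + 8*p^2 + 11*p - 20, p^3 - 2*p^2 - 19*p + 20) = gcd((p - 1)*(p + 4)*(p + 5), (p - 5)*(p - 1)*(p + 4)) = p^2 + 3*p - 4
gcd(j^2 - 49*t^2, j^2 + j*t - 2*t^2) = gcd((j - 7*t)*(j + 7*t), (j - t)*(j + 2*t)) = 1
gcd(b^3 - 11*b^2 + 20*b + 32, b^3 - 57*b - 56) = b^2 - 7*b - 8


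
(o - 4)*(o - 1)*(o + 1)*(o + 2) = o^4 - 2*o^3 - 9*o^2 + 2*o + 8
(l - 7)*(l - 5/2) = l^2 - 19*l/2 + 35/2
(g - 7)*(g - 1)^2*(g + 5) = g^4 - 4*g^3 - 30*g^2 + 68*g - 35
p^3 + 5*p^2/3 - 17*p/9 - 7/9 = (p - 1)*(p + 1/3)*(p + 7/3)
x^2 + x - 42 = (x - 6)*(x + 7)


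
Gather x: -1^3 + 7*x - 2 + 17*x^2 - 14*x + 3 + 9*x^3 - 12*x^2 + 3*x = 9*x^3 + 5*x^2 - 4*x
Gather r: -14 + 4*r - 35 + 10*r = 14*r - 49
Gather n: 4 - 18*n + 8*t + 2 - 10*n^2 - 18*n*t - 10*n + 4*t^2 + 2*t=-10*n^2 + n*(-18*t - 28) + 4*t^2 + 10*t + 6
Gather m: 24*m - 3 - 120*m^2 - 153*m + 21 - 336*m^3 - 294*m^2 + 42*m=-336*m^3 - 414*m^2 - 87*m + 18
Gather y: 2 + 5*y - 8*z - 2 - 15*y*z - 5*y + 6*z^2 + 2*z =-15*y*z + 6*z^2 - 6*z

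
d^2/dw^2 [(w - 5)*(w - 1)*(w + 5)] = 6*w - 2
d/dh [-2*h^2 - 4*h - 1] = -4*h - 4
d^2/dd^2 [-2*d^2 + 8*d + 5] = -4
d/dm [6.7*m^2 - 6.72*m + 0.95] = 13.4*m - 6.72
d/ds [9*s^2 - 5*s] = 18*s - 5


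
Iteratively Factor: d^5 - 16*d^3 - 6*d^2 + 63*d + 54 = (d + 2)*(d^4 - 2*d^3 - 12*d^2 + 18*d + 27) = (d + 2)*(d + 3)*(d^3 - 5*d^2 + 3*d + 9) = (d - 3)*(d + 2)*(d + 3)*(d^2 - 2*d - 3) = (d - 3)*(d + 1)*(d + 2)*(d + 3)*(d - 3)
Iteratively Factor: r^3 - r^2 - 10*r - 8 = (r + 2)*(r^2 - 3*r - 4) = (r - 4)*(r + 2)*(r + 1)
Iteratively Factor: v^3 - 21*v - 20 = (v + 4)*(v^2 - 4*v - 5) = (v + 1)*(v + 4)*(v - 5)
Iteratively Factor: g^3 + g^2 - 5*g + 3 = (g - 1)*(g^2 + 2*g - 3) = (g - 1)^2*(g + 3)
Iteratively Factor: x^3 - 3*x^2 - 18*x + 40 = (x + 4)*(x^2 - 7*x + 10) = (x - 5)*(x + 4)*(x - 2)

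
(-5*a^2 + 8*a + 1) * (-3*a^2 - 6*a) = 15*a^4 + 6*a^3 - 51*a^2 - 6*a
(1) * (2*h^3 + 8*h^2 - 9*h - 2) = 2*h^3 + 8*h^2 - 9*h - 2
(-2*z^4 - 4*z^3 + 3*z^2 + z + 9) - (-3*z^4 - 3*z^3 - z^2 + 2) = z^4 - z^3 + 4*z^2 + z + 7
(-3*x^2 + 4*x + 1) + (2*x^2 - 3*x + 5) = -x^2 + x + 6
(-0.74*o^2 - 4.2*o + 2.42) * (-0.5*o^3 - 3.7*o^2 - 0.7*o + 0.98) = 0.37*o^5 + 4.838*o^4 + 14.848*o^3 - 6.7392*o^2 - 5.81*o + 2.3716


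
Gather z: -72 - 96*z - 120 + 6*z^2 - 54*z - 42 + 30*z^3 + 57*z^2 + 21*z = 30*z^3 + 63*z^2 - 129*z - 234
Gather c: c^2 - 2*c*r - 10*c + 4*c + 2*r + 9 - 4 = c^2 + c*(-2*r - 6) + 2*r + 5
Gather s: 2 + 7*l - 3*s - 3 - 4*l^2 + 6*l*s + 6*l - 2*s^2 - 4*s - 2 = -4*l^2 + 13*l - 2*s^2 + s*(6*l - 7) - 3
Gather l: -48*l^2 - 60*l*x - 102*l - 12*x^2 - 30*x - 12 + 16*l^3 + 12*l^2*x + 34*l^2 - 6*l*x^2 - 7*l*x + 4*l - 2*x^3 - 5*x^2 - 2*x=16*l^3 + l^2*(12*x - 14) + l*(-6*x^2 - 67*x - 98) - 2*x^3 - 17*x^2 - 32*x - 12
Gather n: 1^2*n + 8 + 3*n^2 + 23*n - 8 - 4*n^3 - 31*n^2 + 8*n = -4*n^3 - 28*n^2 + 32*n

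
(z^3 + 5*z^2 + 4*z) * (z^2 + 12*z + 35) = z^5 + 17*z^4 + 99*z^3 + 223*z^2 + 140*z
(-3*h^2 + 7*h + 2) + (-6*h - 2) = -3*h^2 + h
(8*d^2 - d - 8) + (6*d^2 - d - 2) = 14*d^2 - 2*d - 10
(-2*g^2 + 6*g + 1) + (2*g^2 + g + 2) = 7*g + 3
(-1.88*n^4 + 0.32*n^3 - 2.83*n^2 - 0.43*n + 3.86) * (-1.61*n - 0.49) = 3.0268*n^5 + 0.406*n^4 + 4.3995*n^3 + 2.079*n^2 - 6.0039*n - 1.8914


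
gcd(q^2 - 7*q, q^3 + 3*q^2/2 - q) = q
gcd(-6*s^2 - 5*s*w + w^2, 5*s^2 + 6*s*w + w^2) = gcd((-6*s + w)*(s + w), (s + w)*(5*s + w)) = s + w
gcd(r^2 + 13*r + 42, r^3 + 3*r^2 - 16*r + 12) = r + 6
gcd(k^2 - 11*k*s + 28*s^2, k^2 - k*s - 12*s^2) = -k + 4*s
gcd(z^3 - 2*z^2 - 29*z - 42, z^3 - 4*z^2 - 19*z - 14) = z^2 - 5*z - 14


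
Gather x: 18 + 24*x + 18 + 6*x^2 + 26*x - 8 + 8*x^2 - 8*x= 14*x^2 + 42*x + 28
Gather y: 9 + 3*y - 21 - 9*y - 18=-6*y - 30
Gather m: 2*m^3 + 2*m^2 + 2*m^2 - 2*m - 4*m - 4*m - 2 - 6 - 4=2*m^3 + 4*m^2 - 10*m - 12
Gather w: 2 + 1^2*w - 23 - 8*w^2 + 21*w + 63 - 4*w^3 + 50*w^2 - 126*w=-4*w^3 + 42*w^2 - 104*w + 42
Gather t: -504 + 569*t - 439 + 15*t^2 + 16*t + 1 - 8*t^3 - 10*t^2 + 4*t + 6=-8*t^3 + 5*t^2 + 589*t - 936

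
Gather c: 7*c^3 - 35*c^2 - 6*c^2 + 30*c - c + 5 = 7*c^3 - 41*c^2 + 29*c + 5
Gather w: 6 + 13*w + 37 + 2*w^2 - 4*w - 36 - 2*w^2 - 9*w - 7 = 0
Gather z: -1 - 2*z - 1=-2*z - 2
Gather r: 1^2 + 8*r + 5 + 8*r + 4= 16*r + 10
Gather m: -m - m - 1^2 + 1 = -2*m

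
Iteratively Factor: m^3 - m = (m)*(m^2 - 1) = m*(m + 1)*(m - 1)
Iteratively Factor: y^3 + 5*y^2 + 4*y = (y + 4)*(y^2 + y) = y*(y + 4)*(y + 1)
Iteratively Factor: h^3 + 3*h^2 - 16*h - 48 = (h - 4)*(h^2 + 7*h + 12) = (h - 4)*(h + 4)*(h + 3)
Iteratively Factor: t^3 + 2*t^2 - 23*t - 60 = (t + 3)*(t^2 - t - 20) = (t - 5)*(t + 3)*(t + 4)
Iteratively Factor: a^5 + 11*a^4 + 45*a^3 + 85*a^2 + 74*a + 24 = (a + 4)*(a^4 + 7*a^3 + 17*a^2 + 17*a + 6) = (a + 3)*(a + 4)*(a^3 + 4*a^2 + 5*a + 2) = (a + 1)*(a + 3)*(a + 4)*(a^2 + 3*a + 2) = (a + 1)^2*(a + 3)*(a + 4)*(a + 2)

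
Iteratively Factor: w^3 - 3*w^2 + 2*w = (w - 1)*(w^2 - 2*w) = (w - 2)*(w - 1)*(w)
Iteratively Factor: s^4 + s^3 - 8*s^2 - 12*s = (s + 2)*(s^3 - s^2 - 6*s) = s*(s + 2)*(s^2 - s - 6) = s*(s - 3)*(s + 2)*(s + 2)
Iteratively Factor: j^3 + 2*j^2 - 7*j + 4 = (j - 1)*(j^2 + 3*j - 4) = (j - 1)*(j + 4)*(j - 1)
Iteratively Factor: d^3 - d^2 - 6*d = (d)*(d^2 - d - 6) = d*(d - 3)*(d + 2)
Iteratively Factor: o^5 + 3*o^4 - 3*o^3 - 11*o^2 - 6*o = (o)*(o^4 + 3*o^3 - 3*o^2 - 11*o - 6) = o*(o + 1)*(o^3 + 2*o^2 - 5*o - 6) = o*(o - 2)*(o + 1)*(o^2 + 4*o + 3) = o*(o - 2)*(o + 1)*(o + 3)*(o + 1)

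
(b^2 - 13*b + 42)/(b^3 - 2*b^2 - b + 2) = (b^2 - 13*b + 42)/(b^3 - 2*b^2 - b + 2)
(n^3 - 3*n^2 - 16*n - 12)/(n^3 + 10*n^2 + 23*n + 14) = (n - 6)/(n + 7)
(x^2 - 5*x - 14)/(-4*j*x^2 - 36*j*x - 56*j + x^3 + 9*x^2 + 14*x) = (x - 7)/(-4*j*x - 28*j + x^2 + 7*x)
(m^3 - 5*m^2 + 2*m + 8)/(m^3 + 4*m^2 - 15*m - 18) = (m^2 - 6*m + 8)/(m^2 + 3*m - 18)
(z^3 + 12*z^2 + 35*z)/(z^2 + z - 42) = z*(z + 5)/(z - 6)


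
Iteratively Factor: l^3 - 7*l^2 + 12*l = (l)*(l^2 - 7*l + 12) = l*(l - 4)*(l - 3)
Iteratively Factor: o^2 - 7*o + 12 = (o - 3)*(o - 4)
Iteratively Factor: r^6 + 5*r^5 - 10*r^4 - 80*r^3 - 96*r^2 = (r)*(r^5 + 5*r^4 - 10*r^3 - 80*r^2 - 96*r) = r*(r + 4)*(r^4 + r^3 - 14*r^2 - 24*r) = r*(r + 2)*(r + 4)*(r^3 - r^2 - 12*r) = r^2*(r + 2)*(r + 4)*(r^2 - r - 12) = r^2*(r + 2)*(r + 3)*(r + 4)*(r - 4)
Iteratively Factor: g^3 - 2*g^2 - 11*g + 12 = (g - 1)*(g^2 - g - 12) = (g - 4)*(g - 1)*(g + 3)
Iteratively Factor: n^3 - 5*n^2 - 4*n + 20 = (n + 2)*(n^2 - 7*n + 10) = (n - 5)*(n + 2)*(n - 2)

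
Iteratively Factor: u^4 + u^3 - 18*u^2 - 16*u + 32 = (u - 4)*(u^3 + 5*u^2 + 2*u - 8) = (u - 4)*(u + 4)*(u^2 + u - 2) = (u - 4)*(u + 2)*(u + 4)*(u - 1)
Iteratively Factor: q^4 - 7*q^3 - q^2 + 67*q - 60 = (q + 3)*(q^3 - 10*q^2 + 29*q - 20) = (q - 5)*(q + 3)*(q^2 - 5*q + 4) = (q - 5)*(q - 4)*(q + 3)*(q - 1)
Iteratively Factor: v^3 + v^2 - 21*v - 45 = (v - 5)*(v^2 + 6*v + 9) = (v - 5)*(v + 3)*(v + 3)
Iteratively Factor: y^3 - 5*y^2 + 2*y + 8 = (y + 1)*(y^2 - 6*y + 8) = (y - 2)*(y + 1)*(y - 4)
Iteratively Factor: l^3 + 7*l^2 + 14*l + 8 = (l + 1)*(l^2 + 6*l + 8) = (l + 1)*(l + 4)*(l + 2)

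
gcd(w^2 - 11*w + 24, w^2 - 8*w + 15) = w - 3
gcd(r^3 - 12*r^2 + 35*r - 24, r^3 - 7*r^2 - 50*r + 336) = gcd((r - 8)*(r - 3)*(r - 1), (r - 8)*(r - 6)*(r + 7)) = r - 8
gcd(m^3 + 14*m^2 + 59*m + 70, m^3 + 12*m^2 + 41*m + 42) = m^2 + 9*m + 14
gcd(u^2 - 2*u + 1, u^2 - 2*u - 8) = 1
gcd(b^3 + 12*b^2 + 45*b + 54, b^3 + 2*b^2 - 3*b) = b + 3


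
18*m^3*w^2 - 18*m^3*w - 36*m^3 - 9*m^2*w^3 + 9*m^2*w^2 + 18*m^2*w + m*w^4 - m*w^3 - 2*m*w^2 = (-6*m + w)*(-3*m + w)*(w - 2)*(m*w + m)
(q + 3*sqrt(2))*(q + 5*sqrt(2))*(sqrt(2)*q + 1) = sqrt(2)*q^3 + 17*q^2 + 38*sqrt(2)*q + 30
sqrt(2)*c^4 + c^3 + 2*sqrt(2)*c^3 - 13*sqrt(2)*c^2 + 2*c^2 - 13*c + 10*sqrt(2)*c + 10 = (c - 2)*(c - 1)*(c + 5)*(sqrt(2)*c + 1)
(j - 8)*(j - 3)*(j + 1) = j^3 - 10*j^2 + 13*j + 24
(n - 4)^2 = n^2 - 8*n + 16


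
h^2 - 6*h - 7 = (h - 7)*(h + 1)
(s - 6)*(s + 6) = s^2 - 36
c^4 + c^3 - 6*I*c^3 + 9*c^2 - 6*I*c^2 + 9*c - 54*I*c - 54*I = (c + 1)*(c - 6*I)*(c - 3*I)*(c + 3*I)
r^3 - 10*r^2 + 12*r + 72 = (r - 6)^2*(r + 2)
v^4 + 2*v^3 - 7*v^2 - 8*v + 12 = (v - 2)*(v - 1)*(v + 2)*(v + 3)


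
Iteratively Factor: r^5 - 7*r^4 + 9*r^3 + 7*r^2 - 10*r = (r - 1)*(r^4 - 6*r^3 + 3*r^2 + 10*r) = (r - 2)*(r - 1)*(r^3 - 4*r^2 - 5*r) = (r - 5)*(r - 2)*(r - 1)*(r^2 + r) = r*(r - 5)*(r - 2)*(r - 1)*(r + 1)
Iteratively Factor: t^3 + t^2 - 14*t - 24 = (t - 4)*(t^2 + 5*t + 6) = (t - 4)*(t + 2)*(t + 3)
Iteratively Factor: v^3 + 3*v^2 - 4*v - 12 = (v + 3)*(v^2 - 4) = (v + 2)*(v + 3)*(v - 2)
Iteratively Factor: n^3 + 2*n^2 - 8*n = (n - 2)*(n^2 + 4*n) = n*(n - 2)*(n + 4)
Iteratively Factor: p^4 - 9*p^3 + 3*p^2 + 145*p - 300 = (p + 4)*(p^3 - 13*p^2 + 55*p - 75) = (p - 5)*(p + 4)*(p^2 - 8*p + 15) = (p - 5)^2*(p + 4)*(p - 3)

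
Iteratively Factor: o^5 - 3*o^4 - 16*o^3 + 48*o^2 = (o - 3)*(o^4 - 16*o^2) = (o - 3)*(o + 4)*(o^3 - 4*o^2) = o*(o - 3)*(o + 4)*(o^2 - 4*o) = o*(o - 4)*(o - 3)*(o + 4)*(o)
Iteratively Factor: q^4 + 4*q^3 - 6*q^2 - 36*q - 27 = (q + 3)*(q^3 + q^2 - 9*q - 9) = (q + 3)^2*(q^2 - 2*q - 3) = (q - 3)*(q + 3)^2*(q + 1)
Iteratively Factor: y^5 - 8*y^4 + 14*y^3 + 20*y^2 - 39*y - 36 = (y - 3)*(y^4 - 5*y^3 - y^2 + 17*y + 12) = (y - 4)*(y - 3)*(y^3 - y^2 - 5*y - 3) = (y - 4)*(y - 3)*(y + 1)*(y^2 - 2*y - 3) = (y - 4)*(y - 3)^2*(y + 1)*(y + 1)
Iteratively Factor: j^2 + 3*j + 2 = (j + 2)*(j + 1)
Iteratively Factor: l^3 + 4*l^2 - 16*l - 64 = (l + 4)*(l^2 - 16) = (l - 4)*(l + 4)*(l + 4)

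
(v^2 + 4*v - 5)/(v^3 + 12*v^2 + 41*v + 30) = (v - 1)/(v^2 + 7*v + 6)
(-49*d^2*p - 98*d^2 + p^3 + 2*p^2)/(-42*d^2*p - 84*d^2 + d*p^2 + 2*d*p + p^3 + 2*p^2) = (-7*d + p)/(-6*d + p)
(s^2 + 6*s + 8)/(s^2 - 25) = (s^2 + 6*s + 8)/(s^2 - 25)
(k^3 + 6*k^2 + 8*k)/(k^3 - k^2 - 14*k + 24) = k*(k + 2)/(k^2 - 5*k + 6)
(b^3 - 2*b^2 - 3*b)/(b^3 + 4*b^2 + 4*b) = (b^2 - 2*b - 3)/(b^2 + 4*b + 4)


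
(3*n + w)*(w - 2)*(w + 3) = 3*n*w^2 + 3*n*w - 18*n + w^3 + w^2 - 6*w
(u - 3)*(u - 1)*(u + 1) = u^3 - 3*u^2 - u + 3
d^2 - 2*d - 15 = (d - 5)*(d + 3)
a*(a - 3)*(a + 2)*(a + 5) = a^4 + 4*a^3 - 11*a^2 - 30*a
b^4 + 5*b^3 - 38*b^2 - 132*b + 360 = (b - 5)*(b - 2)*(b + 6)^2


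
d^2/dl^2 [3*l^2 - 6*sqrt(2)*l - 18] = 6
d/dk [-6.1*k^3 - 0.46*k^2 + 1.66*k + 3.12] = -18.3*k^2 - 0.92*k + 1.66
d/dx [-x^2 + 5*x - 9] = 5 - 2*x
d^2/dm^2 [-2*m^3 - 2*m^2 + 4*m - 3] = -12*m - 4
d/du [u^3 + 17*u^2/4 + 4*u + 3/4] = 3*u^2 + 17*u/2 + 4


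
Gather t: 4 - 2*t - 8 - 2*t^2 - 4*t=-2*t^2 - 6*t - 4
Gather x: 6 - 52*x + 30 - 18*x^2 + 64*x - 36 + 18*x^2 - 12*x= 0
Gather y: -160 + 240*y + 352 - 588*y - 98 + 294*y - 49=45 - 54*y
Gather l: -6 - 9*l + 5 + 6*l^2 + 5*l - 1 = 6*l^2 - 4*l - 2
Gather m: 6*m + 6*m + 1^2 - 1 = 12*m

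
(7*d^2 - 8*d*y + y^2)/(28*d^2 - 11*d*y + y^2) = (-d + y)/(-4*d + y)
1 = 1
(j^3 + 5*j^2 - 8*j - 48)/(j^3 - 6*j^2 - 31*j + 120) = (j^2 + 8*j + 16)/(j^2 - 3*j - 40)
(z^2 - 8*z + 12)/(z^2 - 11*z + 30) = (z - 2)/(z - 5)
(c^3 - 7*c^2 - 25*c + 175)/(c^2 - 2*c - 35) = c - 5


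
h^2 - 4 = (h - 2)*(h + 2)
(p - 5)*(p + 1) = p^2 - 4*p - 5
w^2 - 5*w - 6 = (w - 6)*(w + 1)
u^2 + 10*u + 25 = (u + 5)^2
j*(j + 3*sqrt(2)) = j^2 + 3*sqrt(2)*j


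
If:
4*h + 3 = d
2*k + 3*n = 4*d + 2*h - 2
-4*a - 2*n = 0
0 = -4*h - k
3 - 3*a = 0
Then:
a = 1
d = 7/13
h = -8/13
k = 32/13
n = -2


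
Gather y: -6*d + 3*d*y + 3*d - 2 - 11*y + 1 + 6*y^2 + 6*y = -3*d + 6*y^2 + y*(3*d - 5) - 1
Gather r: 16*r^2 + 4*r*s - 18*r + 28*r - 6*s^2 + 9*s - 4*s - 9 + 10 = 16*r^2 + r*(4*s + 10) - 6*s^2 + 5*s + 1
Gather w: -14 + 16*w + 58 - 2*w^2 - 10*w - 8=-2*w^2 + 6*w + 36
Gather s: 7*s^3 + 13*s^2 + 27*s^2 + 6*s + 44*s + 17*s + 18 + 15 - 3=7*s^3 + 40*s^2 + 67*s + 30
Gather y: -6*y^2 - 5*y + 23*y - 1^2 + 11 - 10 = -6*y^2 + 18*y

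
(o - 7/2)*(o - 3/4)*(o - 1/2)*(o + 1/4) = o^4 - 9*o^3/2 + 57*o^2/16 - o/8 - 21/64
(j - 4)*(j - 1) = j^2 - 5*j + 4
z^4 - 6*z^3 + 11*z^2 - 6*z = z*(z - 3)*(z - 2)*(z - 1)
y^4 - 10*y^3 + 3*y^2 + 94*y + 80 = (y - 8)*(y - 5)*(y + 1)*(y + 2)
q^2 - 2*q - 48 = (q - 8)*(q + 6)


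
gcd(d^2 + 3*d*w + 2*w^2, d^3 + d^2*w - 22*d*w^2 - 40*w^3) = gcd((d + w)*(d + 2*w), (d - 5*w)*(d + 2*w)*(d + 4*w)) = d + 2*w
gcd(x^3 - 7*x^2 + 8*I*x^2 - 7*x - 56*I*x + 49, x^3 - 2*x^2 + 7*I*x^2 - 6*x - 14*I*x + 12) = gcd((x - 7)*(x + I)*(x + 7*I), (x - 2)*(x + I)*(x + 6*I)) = x + I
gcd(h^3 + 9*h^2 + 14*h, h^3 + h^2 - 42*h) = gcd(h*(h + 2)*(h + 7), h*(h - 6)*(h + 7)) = h^2 + 7*h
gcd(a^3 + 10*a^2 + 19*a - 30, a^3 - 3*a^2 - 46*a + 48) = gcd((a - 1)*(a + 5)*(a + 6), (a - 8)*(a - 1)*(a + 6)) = a^2 + 5*a - 6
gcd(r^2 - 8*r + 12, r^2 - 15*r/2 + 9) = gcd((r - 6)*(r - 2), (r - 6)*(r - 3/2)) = r - 6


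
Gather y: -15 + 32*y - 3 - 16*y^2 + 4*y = -16*y^2 + 36*y - 18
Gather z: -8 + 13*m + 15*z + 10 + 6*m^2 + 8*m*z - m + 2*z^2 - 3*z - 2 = 6*m^2 + 12*m + 2*z^2 + z*(8*m + 12)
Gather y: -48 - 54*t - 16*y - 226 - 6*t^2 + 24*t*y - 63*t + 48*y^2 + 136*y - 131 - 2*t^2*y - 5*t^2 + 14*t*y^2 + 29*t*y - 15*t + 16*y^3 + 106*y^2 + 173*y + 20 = -11*t^2 - 132*t + 16*y^3 + y^2*(14*t + 154) + y*(-2*t^2 + 53*t + 293) - 385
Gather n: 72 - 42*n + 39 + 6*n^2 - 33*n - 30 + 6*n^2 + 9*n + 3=12*n^2 - 66*n + 84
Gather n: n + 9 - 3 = n + 6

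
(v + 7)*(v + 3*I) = v^2 + 7*v + 3*I*v + 21*I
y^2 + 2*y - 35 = (y - 5)*(y + 7)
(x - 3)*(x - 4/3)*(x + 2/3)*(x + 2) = x^4 - 5*x^3/3 - 56*x^2/9 + 44*x/9 + 16/3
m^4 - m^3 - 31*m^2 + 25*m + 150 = (m - 5)*(m - 3)*(m + 2)*(m + 5)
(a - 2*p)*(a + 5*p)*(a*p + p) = a^3*p + 3*a^2*p^2 + a^2*p - 10*a*p^3 + 3*a*p^2 - 10*p^3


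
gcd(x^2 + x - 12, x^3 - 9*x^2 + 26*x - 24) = x - 3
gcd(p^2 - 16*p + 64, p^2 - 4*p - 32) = p - 8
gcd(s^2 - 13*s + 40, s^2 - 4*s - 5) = s - 5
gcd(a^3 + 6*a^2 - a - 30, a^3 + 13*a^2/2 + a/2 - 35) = a^2 + 3*a - 10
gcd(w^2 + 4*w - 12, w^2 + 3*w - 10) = w - 2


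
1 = 1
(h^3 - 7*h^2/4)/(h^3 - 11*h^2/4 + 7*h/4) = h/(h - 1)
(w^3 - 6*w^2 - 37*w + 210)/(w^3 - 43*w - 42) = (w - 5)/(w + 1)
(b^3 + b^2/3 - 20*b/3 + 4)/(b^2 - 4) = (b^2 + 7*b/3 - 2)/(b + 2)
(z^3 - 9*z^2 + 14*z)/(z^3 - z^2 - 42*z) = (z - 2)/(z + 6)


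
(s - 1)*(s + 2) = s^2 + s - 2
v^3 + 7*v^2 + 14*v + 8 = (v + 1)*(v + 2)*(v + 4)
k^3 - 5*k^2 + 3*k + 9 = (k - 3)^2*(k + 1)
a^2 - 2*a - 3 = (a - 3)*(a + 1)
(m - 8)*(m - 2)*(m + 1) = m^3 - 9*m^2 + 6*m + 16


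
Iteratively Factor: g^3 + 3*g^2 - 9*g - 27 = (g + 3)*(g^2 - 9) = (g - 3)*(g + 3)*(g + 3)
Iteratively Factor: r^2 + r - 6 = (r - 2)*(r + 3)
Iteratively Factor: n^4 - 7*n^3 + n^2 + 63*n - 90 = (n - 3)*(n^3 - 4*n^2 - 11*n + 30) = (n - 3)*(n + 3)*(n^2 - 7*n + 10) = (n - 3)*(n - 2)*(n + 3)*(n - 5)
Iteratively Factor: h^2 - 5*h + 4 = (h - 4)*(h - 1)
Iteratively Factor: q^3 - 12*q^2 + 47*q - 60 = (q - 3)*(q^2 - 9*q + 20) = (q - 4)*(q - 3)*(q - 5)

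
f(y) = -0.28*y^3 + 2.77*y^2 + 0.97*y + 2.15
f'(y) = -0.84*y^2 + 5.54*y + 0.97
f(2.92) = 21.63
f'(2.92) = 9.98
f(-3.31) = 39.44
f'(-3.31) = -26.57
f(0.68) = 4.00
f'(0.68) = 4.35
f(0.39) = 2.93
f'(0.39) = 3.00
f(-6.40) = 182.80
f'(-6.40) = -68.89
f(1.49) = 8.82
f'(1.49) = 7.36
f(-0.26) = 2.09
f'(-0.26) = -0.53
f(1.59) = 9.57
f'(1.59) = 7.65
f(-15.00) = 1555.85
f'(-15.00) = -271.13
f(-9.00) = 421.91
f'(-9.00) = -116.93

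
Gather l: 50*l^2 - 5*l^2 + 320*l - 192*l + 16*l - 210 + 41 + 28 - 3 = 45*l^2 + 144*l - 144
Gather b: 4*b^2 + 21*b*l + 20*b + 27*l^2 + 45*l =4*b^2 + b*(21*l + 20) + 27*l^2 + 45*l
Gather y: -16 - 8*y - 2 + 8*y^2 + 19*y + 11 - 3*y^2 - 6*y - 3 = 5*y^2 + 5*y - 10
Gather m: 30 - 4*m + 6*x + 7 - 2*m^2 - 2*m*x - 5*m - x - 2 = -2*m^2 + m*(-2*x - 9) + 5*x + 35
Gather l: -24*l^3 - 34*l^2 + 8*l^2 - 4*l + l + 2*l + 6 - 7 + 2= -24*l^3 - 26*l^2 - l + 1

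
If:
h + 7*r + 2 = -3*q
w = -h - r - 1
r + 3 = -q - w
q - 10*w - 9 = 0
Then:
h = -33/37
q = -107/37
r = 40/37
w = -44/37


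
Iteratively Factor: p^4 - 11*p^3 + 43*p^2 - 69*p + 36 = (p - 4)*(p^3 - 7*p^2 + 15*p - 9) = (p - 4)*(p - 3)*(p^2 - 4*p + 3) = (p - 4)*(p - 3)^2*(p - 1)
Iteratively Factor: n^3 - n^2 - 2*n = (n)*(n^2 - n - 2) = n*(n - 2)*(n + 1)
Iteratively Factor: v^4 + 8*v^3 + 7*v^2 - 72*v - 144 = (v + 4)*(v^3 + 4*v^2 - 9*v - 36) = (v - 3)*(v + 4)*(v^2 + 7*v + 12) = (v - 3)*(v + 4)^2*(v + 3)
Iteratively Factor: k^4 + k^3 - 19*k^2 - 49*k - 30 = (k + 1)*(k^3 - 19*k - 30) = (k + 1)*(k + 2)*(k^2 - 2*k - 15) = (k - 5)*(k + 1)*(k + 2)*(k + 3)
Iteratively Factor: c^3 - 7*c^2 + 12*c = (c - 3)*(c^2 - 4*c) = c*(c - 3)*(c - 4)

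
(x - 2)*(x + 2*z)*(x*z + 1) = x^3*z + 2*x^2*z^2 - 2*x^2*z + x^2 - 4*x*z^2 + 2*x*z - 2*x - 4*z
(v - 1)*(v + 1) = v^2 - 1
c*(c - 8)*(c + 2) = c^3 - 6*c^2 - 16*c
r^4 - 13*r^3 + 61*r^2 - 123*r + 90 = (r - 5)*(r - 3)^2*(r - 2)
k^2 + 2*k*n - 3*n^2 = (k - n)*(k + 3*n)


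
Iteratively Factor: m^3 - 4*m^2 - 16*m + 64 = (m + 4)*(m^2 - 8*m + 16) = (m - 4)*(m + 4)*(m - 4)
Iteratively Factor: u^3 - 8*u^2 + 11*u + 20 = (u - 5)*(u^2 - 3*u - 4) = (u - 5)*(u - 4)*(u + 1)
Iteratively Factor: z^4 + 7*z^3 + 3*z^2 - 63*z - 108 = (z + 3)*(z^3 + 4*z^2 - 9*z - 36) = (z + 3)*(z + 4)*(z^2 - 9) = (z - 3)*(z + 3)*(z + 4)*(z + 3)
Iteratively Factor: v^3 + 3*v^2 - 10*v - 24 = (v + 2)*(v^2 + v - 12) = (v + 2)*(v + 4)*(v - 3)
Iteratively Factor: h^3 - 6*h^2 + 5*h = (h - 5)*(h^2 - h) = (h - 5)*(h - 1)*(h)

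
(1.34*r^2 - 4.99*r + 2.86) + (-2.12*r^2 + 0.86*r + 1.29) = -0.78*r^2 - 4.13*r + 4.15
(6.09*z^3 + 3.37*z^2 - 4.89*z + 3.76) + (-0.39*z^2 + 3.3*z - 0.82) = 6.09*z^3 + 2.98*z^2 - 1.59*z + 2.94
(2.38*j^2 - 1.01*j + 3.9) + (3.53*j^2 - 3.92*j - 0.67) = 5.91*j^2 - 4.93*j + 3.23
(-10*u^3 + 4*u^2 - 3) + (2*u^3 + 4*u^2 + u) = -8*u^3 + 8*u^2 + u - 3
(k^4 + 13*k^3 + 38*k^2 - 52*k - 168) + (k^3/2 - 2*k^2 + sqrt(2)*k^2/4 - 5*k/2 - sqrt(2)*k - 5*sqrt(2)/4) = k^4 + 27*k^3/2 + sqrt(2)*k^2/4 + 36*k^2 - 109*k/2 - sqrt(2)*k - 168 - 5*sqrt(2)/4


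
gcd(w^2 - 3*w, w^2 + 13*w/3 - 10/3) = 1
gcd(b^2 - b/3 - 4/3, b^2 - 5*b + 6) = 1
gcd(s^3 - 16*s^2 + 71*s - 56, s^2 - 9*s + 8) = s^2 - 9*s + 8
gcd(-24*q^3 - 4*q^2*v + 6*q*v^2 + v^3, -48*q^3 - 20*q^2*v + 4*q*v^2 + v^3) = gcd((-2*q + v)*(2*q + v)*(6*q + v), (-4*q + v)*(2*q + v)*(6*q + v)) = 12*q^2 + 8*q*v + v^2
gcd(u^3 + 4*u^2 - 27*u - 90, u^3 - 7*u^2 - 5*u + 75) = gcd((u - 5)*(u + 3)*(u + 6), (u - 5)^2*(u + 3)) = u^2 - 2*u - 15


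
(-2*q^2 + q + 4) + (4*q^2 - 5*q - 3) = 2*q^2 - 4*q + 1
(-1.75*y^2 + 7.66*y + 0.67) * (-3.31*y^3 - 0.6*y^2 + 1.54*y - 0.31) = 5.7925*y^5 - 24.3046*y^4 - 9.5087*y^3 + 11.9369*y^2 - 1.3428*y - 0.2077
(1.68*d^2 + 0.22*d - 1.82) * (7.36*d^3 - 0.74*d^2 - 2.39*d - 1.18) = 12.3648*d^5 + 0.376*d^4 - 17.5732*d^3 - 1.1614*d^2 + 4.0902*d + 2.1476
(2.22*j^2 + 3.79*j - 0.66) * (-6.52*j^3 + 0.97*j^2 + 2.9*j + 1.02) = -14.4744*j^5 - 22.5574*j^4 + 14.4175*j^3 + 12.6152*j^2 + 1.9518*j - 0.6732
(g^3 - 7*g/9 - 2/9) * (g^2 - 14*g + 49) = g^5 - 14*g^4 + 434*g^3/9 + 32*g^2/3 - 35*g - 98/9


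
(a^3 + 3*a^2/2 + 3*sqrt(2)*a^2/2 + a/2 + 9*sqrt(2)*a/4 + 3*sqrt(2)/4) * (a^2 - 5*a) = a^5 - 7*a^4/2 + 3*sqrt(2)*a^4/2 - 21*sqrt(2)*a^3/4 - 7*a^3 - 21*sqrt(2)*a^2/2 - 5*a^2/2 - 15*sqrt(2)*a/4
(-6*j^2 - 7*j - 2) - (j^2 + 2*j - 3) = -7*j^2 - 9*j + 1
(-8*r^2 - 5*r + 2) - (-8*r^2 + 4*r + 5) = -9*r - 3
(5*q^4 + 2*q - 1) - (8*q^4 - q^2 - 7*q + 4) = -3*q^4 + q^2 + 9*q - 5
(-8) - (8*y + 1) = -8*y - 9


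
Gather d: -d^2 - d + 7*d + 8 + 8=-d^2 + 6*d + 16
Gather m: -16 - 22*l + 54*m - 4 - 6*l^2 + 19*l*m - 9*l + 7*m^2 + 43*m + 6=-6*l^2 - 31*l + 7*m^2 + m*(19*l + 97) - 14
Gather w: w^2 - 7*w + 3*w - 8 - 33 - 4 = w^2 - 4*w - 45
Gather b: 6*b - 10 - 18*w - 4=6*b - 18*w - 14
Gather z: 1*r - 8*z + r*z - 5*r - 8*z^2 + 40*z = -4*r - 8*z^2 + z*(r + 32)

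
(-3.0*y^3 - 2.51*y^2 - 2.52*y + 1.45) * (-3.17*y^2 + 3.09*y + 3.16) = 9.51*y^5 - 1.3133*y^4 - 9.2475*y^3 - 20.3149*y^2 - 3.4827*y + 4.582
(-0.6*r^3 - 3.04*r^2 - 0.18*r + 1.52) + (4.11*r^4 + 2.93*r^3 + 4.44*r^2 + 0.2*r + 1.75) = 4.11*r^4 + 2.33*r^3 + 1.4*r^2 + 0.02*r + 3.27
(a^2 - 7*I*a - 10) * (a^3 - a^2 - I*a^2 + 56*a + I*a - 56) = a^5 - a^4 - 8*I*a^4 + 39*a^3 + 8*I*a^3 - 39*a^2 - 382*I*a^2 - 560*a + 382*I*a + 560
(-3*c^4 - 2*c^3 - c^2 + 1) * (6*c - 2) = -18*c^5 - 6*c^4 - 2*c^3 + 2*c^2 + 6*c - 2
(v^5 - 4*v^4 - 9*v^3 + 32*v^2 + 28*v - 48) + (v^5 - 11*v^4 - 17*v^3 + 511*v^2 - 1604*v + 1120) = 2*v^5 - 15*v^4 - 26*v^3 + 543*v^2 - 1576*v + 1072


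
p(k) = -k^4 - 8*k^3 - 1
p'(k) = -4*k^3 - 24*k^2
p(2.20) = -109.61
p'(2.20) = -158.75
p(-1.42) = 17.84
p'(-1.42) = -36.94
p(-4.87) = 360.52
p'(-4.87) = -107.20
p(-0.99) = 5.80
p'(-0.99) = -19.64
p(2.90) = -266.84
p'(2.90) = -299.40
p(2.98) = -291.57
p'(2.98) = -318.98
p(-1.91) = 41.43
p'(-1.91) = -59.68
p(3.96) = -743.71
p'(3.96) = -624.75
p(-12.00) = -6913.00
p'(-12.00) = 3456.00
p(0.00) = -1.00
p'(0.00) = 0.00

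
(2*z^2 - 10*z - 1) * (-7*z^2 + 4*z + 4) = -14*z^4 + 78*z^3 - 25*z^2 - 44*z - 4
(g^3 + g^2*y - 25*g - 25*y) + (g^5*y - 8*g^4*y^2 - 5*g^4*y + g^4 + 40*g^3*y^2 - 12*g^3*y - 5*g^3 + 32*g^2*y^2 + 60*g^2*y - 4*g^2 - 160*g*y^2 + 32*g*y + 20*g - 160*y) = g^5*y - 8*g^4*y^2 - 5*g^4*y + g^4 + 40*g^3*y^2 - 12*g^3*y - 4*g^3 + 32*g^2*y^2 + 61*g^2*y - 4*g^2 - 160*g*y^2 + 32*g*y - 5*g - 185*y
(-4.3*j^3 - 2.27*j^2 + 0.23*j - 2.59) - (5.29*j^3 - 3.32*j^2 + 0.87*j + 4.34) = -9.59*j^3 + 1.05*j^2 - 0.64*j - 6.93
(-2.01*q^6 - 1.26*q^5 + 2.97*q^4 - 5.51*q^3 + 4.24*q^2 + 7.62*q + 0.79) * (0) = 0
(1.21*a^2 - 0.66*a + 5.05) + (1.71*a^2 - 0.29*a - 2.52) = 2.92*a^2 - 0.95*a + 2.53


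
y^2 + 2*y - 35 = (y - 5)*(y + 7)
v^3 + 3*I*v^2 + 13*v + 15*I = (v - 3*I)*(v + I)*(v + 5*I)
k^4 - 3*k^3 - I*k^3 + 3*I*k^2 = k^2*(k - 3)*(k - I)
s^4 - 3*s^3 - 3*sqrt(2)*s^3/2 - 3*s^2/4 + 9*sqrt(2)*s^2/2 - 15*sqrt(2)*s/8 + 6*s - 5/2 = (s - 5/2)*(s - 1/2)*(s - 2*sqrt(2))*(s + sqrt(2)/2)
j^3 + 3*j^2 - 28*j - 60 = (j - 5)*(j + 2)*(j + 6)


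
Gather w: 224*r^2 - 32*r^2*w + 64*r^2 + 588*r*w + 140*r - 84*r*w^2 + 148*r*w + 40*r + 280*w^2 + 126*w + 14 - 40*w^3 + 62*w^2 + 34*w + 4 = 288*r^2 + 180*r - 40*w^3 + w^2*(342 - 84*r) + w*(-32*r^2 + 736*r + 160) + 18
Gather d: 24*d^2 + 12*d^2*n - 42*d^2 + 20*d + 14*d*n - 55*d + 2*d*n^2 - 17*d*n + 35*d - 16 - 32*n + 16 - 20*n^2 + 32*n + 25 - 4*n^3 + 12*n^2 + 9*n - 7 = d^2*(12*n - 18) + d*(2*n^2 - 3*n) - 4*n^3 - 8*n^2 + 9*n + 18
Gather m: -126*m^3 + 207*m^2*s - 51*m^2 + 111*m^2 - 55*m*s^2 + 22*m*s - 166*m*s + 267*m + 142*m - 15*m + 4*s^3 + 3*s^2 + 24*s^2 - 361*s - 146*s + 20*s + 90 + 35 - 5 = -126*m^3 + m^2*(207*s + 60) + m*(-55*s^2 - 144*s + 394) + 4*s^3 + 27*s^2 - 487*s + 120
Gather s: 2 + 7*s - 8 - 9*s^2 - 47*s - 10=-9*s^2 - 40*s - 16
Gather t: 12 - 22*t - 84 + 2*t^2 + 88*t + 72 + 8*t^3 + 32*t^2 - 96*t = 8*t^3 + 34*t^2 - 30*t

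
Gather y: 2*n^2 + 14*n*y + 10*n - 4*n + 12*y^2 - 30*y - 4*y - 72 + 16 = 2*n^2 + 6*n + 12*y^2 + y*(14*n - 34) - 56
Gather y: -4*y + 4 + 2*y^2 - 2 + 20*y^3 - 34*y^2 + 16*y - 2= 20*y^3 - 32*y^2 + 12*y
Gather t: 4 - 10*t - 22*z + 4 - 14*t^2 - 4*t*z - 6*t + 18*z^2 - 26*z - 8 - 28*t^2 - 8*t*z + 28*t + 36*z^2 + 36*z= -42*t^2 + t*(12 - 12*z) + 54*z^2 - 12*z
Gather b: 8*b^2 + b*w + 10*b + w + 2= 8*b^2 + b*(w + 10) + w + 2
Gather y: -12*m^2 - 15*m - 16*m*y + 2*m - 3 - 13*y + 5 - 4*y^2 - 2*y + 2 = -12*m^2 - 13*m - 4*y^2 + y*(-16*m - 15) + 4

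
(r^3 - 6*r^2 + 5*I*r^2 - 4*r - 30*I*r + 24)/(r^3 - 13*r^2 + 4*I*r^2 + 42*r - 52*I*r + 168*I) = (r + I)/(r - 7)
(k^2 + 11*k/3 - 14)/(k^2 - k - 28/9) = 3*(k + 6)/(3*k + 4)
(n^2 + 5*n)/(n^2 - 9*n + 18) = n*(n + 5)/(n^2 - 9*n + 18)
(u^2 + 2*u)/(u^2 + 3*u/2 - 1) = 2*u/(2*u - 1)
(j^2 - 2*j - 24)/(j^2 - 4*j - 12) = (j + 4)/(j + 2)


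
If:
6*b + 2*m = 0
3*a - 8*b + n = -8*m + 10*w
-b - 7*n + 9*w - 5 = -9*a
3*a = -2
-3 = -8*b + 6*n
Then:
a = -2/3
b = -585/2276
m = 1755/2276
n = -959/1138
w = 1225/2276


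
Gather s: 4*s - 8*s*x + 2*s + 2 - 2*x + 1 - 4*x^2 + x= s*(6 - 8*x) - 4*x^2 - x + 3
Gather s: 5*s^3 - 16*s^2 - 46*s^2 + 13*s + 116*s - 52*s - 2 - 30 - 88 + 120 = 5*s^3 - 62*s^2 + 77*s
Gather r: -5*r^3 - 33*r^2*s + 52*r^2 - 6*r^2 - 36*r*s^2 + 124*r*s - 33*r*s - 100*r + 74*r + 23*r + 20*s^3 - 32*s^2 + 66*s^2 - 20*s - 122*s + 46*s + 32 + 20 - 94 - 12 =-5*r^3 + r^2*(46 - 33*s) + r*(-36*s^2 + 91*s - 3) + 20*s^3 + 34*s^2 - 96*s - 54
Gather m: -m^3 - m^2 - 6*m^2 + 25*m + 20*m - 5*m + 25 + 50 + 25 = -m^3 - 7*m^2 + 40*m + 100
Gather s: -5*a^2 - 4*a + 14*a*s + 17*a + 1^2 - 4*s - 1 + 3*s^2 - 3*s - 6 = -5*a^2 + 13*a + 3*s^2 + s*(14*a - 7) - 6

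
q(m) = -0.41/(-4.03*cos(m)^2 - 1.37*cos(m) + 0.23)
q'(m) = -0.41*(-8.06*sin(m)*cos(m) - 1.37*sin(m))/(-4.03*cos(m)^2 - 1.37*cos(m) + 0.23)^2 = (3.3046*cos(m) + 0.5617)*sin(m)/(4.03*cos(m)^2 + 1.37*cos(m) - 0.23)^2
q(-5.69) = 0.11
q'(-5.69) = 0.14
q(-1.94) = -2.05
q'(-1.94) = 14.77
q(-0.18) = 0.08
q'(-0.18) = -0.03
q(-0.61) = 0.11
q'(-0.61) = -0.14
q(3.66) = 0.25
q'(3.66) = 0.44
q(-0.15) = 0.08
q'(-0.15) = -0.02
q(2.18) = 1.34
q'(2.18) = -11.67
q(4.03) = 0.81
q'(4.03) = 4.56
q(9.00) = 0.22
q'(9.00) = -0.29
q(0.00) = 0.08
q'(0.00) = 0.00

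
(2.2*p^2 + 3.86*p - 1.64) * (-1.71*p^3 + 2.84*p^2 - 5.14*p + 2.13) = -3.762*p^5 - 0.3526*p^4 + 2.4588*p^3 - 19.812*p^2 + 16.6514*p - 3.4932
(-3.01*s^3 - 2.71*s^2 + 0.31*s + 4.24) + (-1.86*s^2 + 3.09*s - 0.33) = -3.01*s^3 - 4.57*s^2 + 3.4*s + 3.91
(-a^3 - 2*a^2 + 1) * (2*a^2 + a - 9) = -2*a^5 - 5*a^4 + 7*a^3 + 20*a^2 + a - 9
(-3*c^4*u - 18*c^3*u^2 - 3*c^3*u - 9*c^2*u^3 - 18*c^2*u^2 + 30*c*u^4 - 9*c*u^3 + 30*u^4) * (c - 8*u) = -3*c^5*u + 6*c^4*u^2 - 3*c^4*u + 135*c^3*u^3 + 6*c^3*u^2 + 102*c^2*u^4 + 135*c^2*u^3 - 240*c*u^5 + 102*c*u^4 - 240*u^5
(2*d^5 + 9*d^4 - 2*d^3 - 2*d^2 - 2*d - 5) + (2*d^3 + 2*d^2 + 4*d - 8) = 2*d^5 + 9*d^4 + 2*d - 13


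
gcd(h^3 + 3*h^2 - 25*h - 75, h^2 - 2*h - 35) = h + 5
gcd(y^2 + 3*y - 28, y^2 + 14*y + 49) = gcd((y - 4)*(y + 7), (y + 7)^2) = y + 7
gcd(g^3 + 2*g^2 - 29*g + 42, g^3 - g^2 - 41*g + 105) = g^2 + 4*g - 21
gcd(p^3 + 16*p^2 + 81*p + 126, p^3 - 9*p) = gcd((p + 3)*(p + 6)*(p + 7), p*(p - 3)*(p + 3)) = p + 3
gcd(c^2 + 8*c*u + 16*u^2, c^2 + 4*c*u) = c + 4*u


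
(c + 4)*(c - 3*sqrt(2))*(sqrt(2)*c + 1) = sqrt(2)*c^3 - 5*c^2 + 4*sqrt(2)*c^2 - 20*c - 3*sqrt(2)*c - 12*sqrt(2)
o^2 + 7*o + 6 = (o + 1)*(o + 6)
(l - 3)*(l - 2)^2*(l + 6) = l^4 - l^3 - 26*l^2 + 84*l - 72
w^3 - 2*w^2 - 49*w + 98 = (w - 7)*(w - 2)*(w + 7)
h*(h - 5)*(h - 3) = h^3 - 8*h^2 + 15*h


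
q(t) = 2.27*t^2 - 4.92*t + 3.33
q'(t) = 4.54*t - 4.92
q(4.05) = 20.64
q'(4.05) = 13.47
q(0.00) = 3.33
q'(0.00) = -4.92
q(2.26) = 3.81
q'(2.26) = 5.34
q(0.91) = 0.73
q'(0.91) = -0.79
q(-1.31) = 13.67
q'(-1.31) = -10.87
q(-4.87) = 81.13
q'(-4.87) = -27.03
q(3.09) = 9.80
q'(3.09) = 9.11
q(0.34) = 1.92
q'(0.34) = -3.38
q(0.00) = 3.33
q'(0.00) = -4.92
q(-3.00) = 38.52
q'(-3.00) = -18.54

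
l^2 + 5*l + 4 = (l + 1)*(l + 4)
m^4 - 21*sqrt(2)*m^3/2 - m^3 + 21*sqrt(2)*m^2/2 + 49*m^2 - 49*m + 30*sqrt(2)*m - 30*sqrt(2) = (m - 1)*(m - 6*sqrt(2))*(m - 5*sqrt(2))*(m + sqrt(2)/2)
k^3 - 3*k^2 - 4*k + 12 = (k - 3)*(k - 2)*(k + 2)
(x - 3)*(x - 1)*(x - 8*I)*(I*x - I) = I*x^4 + 8*x^3 - 5*I*x^3 - 40*x^2 + 7*I*x^2 + 56*x - 3*I*x - 24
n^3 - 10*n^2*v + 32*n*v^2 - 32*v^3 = (n - 4*v)^2*(n - 2*v)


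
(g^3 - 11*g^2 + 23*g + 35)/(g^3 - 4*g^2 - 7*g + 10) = (g^2 - 6*g - 7)/(g^2 + g - 2)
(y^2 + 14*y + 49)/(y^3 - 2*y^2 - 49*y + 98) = (y + 7)/(y^2 - 9*y + 14)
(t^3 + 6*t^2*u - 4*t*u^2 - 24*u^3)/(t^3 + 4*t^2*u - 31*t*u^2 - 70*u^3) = (t^2 + 4*t*u - 12*u^2)/(t^2 + 2*t*u - 35*u^2)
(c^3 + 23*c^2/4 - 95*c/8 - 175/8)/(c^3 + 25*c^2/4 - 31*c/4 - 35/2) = (c - 5/2)/(c - 2)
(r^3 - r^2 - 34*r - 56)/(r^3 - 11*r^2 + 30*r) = (r^3 - r^2 - 34*r - 56)/(r*(r^2 - 11*r + 30))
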